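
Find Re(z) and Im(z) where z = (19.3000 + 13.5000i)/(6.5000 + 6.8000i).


Multiply by conjugate: (19.3000 + 13.5000i)(6.5000 - 6.8000i) / (6.5^2 + 6.8^2)
Numerator real = 19.3*6.5 + 13.5*6.8 = 217.25
Numerator imag = 13.5*6.5 - 19.3*6.8 = -43.49
Denominator = 88.49
Re(z) = 217.25/88.49 = 2.4551
Im(z) = -43.49/88.49 = -0.4915

Re(z) = 2.4551, Im(z) = -0.4915


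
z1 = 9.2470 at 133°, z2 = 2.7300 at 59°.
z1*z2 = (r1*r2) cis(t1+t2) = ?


r = 9.2470 * 2.7300 = 25.2443
theta = 133° + 59° = 192° = 192° (mod 360)

25.2443 cis(192°)


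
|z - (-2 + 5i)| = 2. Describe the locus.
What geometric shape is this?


|z - z0| = r is a circle with center z0 and radius r.
Center = (-2, 5), radius = 2

Circle with center (-2, 5) and radius 2


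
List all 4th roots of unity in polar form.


The 4th roots of unity are cis(360k/4°) for k=0..3
Angle step = 360/4 = 90°
Primitive root: cis(90°)
Primitive root = 0 + 1.0000i

4 roots at angles: 0°, 90°, 180°, 270°


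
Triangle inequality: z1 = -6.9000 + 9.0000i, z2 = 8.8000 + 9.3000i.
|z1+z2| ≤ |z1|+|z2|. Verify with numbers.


|z1| = sqrt((-6.9)^2 + 9^2) = sqrt(128.61) = 11.3406
|z2| = sqrt(8.8^2 + 9.3^2) = sqrt(163.93) = 12.8035
z1+z2 = 1.9000 + 18.3000i
|z1+z2| = sqrt(338.5) = 18.3984
|z1|+|z2| = 11.3406 + 12.8035 = 24.1441

|z1+z2| = 18.3984 ≤ |z1|+|z2| = 24.1441 (verified)


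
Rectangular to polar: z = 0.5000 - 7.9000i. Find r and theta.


r = sqrt(0.25+62.41) = sqrt(62.66) = 7.9158
theta = atan2(-7.9, 0.5) = -86.3785 degrees

r = 7.9158, theta = -86.3785 degrees


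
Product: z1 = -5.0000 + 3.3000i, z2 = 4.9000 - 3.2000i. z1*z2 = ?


Real = -5*4.9 - 3.3*(-3.2) = -24.5 - (-10.56) = -13.94
Imag = -5*(-3.2) + 4.9*3.3 = 16 + 16.17 = 32.17

-13.9400 + 32.1700i


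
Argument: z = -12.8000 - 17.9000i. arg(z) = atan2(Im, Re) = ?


Re = -12.8, Im = -17.9
arg = atan2(-17.9, -12.8) = -125.5679 degrees

arg(z) = -125.5679 degrees


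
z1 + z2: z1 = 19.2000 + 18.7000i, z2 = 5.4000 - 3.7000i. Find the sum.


Real: 19.2 + 5.4 = 24.6
Imag: 18.7 - 3.7 = 15

24.6000 + 15.0000i


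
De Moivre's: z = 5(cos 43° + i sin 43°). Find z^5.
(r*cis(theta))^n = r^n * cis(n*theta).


r^5 = 5^5 = 3125
n*theta = 5*43° = 215° = 215° (mod 360)
a = 3125*cos(215°) = -2559.8501
b = 3125*sin(215°) = -1792.4264

3125 cis(215°) = -2559.8501 - 1792.4264i


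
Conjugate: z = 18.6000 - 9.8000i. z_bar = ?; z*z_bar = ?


z_bar = 18.6000 + 9.8000i
z*z_bar = 18.6^2 + (-9.8)^2 = 345.96 + 96.04 = 442

z_bar = 18.6000 + 9.8000i, z*z_bar = 442


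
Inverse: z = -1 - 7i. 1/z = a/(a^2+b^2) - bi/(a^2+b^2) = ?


|z|^2 = 1+49 = 50
1/z = (-1 + 7i)/50

1/z = -0.0200 + 0.1400i


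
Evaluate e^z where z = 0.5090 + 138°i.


e^0.5090 = 1.6636
cos(138°) = -0.74314
sin(138°) = 0.66913
Real = 1.6636*(-0.74314) = -1.2363
Imag = 1.6636*0.66913 = 1.1132

-1.2363 + 1.1132i


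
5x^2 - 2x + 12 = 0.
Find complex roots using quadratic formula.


disc = (-2)^2 - 4*5*12 = 4 - 240 = -236
sqrt(|disc|) = sqrt(236) = 15.3623
Real part = 2/(2*5) = 0.2000
Imag part = 15.3623/(2*5) = 1.5362

0.2000 ± 1.5362i


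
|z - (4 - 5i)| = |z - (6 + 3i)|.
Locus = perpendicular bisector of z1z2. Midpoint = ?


Equal distances means the locus is the perpendicular bisector of z1 and z2.
Midpoint = ((4+6)/2, (-5+3)/2) = (5.0000, -1.0000)

Perpendicular bisector through (5.0000, -1.0000)


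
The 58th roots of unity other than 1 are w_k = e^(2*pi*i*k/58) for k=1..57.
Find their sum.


With w = e^(2*pi*i/58), all 58 of the 58th roots of unity w^0 = 1, w, ..., w^(57) sum to 0: 1 + w + ... + w^(57) = (1 - w^58)/(1 - w) = 0 since w^58 = 1, w ≠ 1.
Removing the root 1: w + w^2 + ... + w^(57) = 0 - 1 = -1

Sum = -1


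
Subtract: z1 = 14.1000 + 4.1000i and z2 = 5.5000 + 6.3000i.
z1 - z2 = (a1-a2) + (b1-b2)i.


Real: 14.1 - 5.5 = 8.6
Imag: 4.1 - 6.3 = -2.2

8.6000 - 2.2000i


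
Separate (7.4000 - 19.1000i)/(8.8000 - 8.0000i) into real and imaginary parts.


Multiply by conjugate: (7.4000 - 19.1000i)(8.8000 + 8.0000i) / (8.8^2 + (-8)^2)
Numerator real = 7.4*8.8 - (19.1)*(-8) = 217.92
Numerator imag = -19.1*8.8 - 7.4*(-8) = -108.88
Denominator = 141.44
Re(z) = 217.92/141.44 = 1.5407
Im(z) = -108.88/141.44 = -0.7698

Re(z) = 1.5407, Im(z) = -0.7698


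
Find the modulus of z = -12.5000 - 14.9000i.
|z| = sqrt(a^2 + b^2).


|z| = sqrt((-12.5)^2 + (-14.9)^2) = sqrt(156.25 + 222.01) = sqrt(378.26) = 19.4489

|z| = 19.4489


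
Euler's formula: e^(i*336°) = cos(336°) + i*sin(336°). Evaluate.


cos(336°) = 0.9135
sin(336°) = -0.4067

e^(i*336°) = 0.9135 - 0.4067i


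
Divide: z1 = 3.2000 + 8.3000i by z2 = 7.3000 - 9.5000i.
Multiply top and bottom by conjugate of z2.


Conjugate of z2 = 7.3000 + 9.5000i
Numerator: (3.2000 + 8.3000i)(7.3000 + 9.5000i) = -55.4900 + 90.9900i
Denominator: 7.3^2 + (-9.5)^2 = 143.54
Result = (-55.4900 + 90.9900i)/143.54

-0.3866 + 0.6339i


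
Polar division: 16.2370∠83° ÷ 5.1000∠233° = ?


r = 16.2370 / 5.1000 = 3.1837
theta = 83° - 233° = -150° = 210° (mod 360)

3.1837 cis(210°)


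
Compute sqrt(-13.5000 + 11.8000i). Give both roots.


|z| = sqrt(182.25+139.24) = 17.9301
sqrt((|z|+a)/2) = sqrt((17.9301+(-13.5))/2) = sqrt(2.2151) = 1.4883
sqrt((|z|-a)/2) = sqrt((17.9301-(-13.5))/2) = sqrt(15.7151) = 3.9642

±(1.4883 + 3.9642i) i.e. 1.4883 + 3.9642i and -1.4883 - 3.9642i


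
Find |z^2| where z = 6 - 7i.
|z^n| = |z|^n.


|z| = sqrt(36+49) = sqrt(85) = 9.2195
|z^2| = |z|^2 = (sqrt(85))^2 = 85

|z^2| = 85


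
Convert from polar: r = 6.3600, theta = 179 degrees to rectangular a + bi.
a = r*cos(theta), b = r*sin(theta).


a = 6.3600*cos(179°) = 6.3600*(-0.99985) = -6.3590
b = 6.3600*sin(179°) = 6.3600*0.01745 = 0.1110

-6.3590 + 0.1110i


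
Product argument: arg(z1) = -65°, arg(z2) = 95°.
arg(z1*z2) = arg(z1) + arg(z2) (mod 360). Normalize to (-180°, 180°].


arg(z1*z2) = -65° + 95° = 30°
Normalized to (-180°, 180°]: 30°

30°


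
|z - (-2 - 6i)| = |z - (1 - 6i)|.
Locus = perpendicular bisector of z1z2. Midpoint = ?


Equal distances means the locus is the perpendicular bisector of z1 and z2.
Midpoint = ((-2+1)/2, (-6+(-6))/2) = (-0.5000, -6.0000)

Perpendicular bisector through (-0.5000, -6.0000)


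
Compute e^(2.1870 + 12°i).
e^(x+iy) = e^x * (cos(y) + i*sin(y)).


e^2.1870 = 8.9084
cos(12°) = 0.97815
sin(12°) = 0.207912
Real = 8.9084*0.97815 = 8.7138
Imag = 8.9084*0.207912 = 1.8522

8.7138 + 1.8522i


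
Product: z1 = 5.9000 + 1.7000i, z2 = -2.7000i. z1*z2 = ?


Real = 5.9*0 - 1.7*(-2.7) = 0 - (-4.59) = 4.59
Imag = 5.9*(-2.7) + 0*1.7 = -15.93 + 0 = -15.93

4.5900 - 15.9300i


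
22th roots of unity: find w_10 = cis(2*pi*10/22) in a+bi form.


Angle = 360*10/22 = 163.6364°
a = cos(163.6364°) = -0.9595
b = sin(163.6364°) = 0.2817

-0.9595 + 0.2817i


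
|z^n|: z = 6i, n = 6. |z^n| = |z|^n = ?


|z| = sqrt(0+36) = sqrt(36) = 6
|z^6| = |z|^6 = 6^6 = 46656

|z^6| = 46656


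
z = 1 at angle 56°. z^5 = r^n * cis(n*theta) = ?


r^5 = 1^5 = 1
n*theta = 5*56° = 280° = 280° (mod 360)
a = 1*cos(280°) = 0.1736
b = 1*sin(280°) = -0.9848

1 cis(280°) = 0.1736 - 0.9848i


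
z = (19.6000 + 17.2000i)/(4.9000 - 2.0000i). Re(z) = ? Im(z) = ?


Multiply by conjugate: (19.6000 + 17.2000i)(4.9000 + 2.0000i) / (4.9^2 + (-2)^2)
Numerator real = 19.6*4.9 + 17.2*(-2) = 61.64
Numerator imag = 17.2*4.9 - 19.6*(-2) = 123.48
Denominator = 28.01
Re(z) = 61.64/28.01 = 2.2006
Im(z) = 123.48/28.01 = 4.4084

Re(z) = 2.2006, Im(z) = 4.4084


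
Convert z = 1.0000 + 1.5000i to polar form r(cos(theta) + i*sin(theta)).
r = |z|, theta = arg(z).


r = sqrt(1+2.25) = sqrt(3.25) = 1.8028
theta = atan2(1.5, 1) = 56.3099 degrees

r = 1.8028, theta = 56.3099 degrees


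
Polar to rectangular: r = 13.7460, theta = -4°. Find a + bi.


a = 13.7460*cos(-4°) = 13.7460*0.99756 = 13.7125
b = 13.7460*sin(-4°) = 13.7460*(-0.06976) = -0.9589

13.7125 - 0.9589i


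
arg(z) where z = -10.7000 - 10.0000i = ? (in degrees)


Re = -10.7, Im = -10
arg = atan2(-10, -10.7) = -136.9368 degrees

arg(z) = -136.9368 degrees


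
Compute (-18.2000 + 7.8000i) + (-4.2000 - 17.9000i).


Real: -18.2 - 4.2 = -22.4
Imag: 7.8 - 17.9 = -10.1

-22.4000 - 10.1000i


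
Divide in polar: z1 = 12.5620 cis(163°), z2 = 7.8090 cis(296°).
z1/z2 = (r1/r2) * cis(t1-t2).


r = 12.5620 / 7.8090 = 1.6087
theta = 163° - 296° = -133° = 227° (mod 360)

1.6087 cis(227°)


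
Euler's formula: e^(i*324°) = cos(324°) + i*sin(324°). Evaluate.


cos(324°) = 0.8090
sin(324°) = -0.5878

e^(i*324°) = 0.8090 - 0.5878i


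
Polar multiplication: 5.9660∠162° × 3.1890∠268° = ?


r = 5.9660 * 3.1890 = 19.0256
theta = 162° + 268° = 430° = 70° (mod 360)

19.0256 cis(70°)


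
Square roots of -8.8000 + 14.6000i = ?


|z| = sqrt(77.44+213.16) = 17.0470
sqrt((|z|+a)/2) = sqrt((17.0470+(-8.8))/2) = sqrt(4.1235) = 2.0306
sqrt((|z|-a)/2) = sqrt((17.0470-(-8.8))/2) = sqrt(12.9235) = 3.5949

±(2.0306 + 3.5949i) i.e. 2.0306 + 3.5949i and -2.0306 - 3.5949i


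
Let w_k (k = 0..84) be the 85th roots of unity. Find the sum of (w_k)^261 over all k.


The roots are w_k = w^k with w = e^(2*pi*i/85), and (w^k)^261 = (w^261)^k.
So S = 1 + u + u^2 + ... + u^(84) with u = w^261.
261 = 3*85 + 6, so 261 is not a multiple of 85: u = (w^85)^3 * w^6 = w^6 ≠ 1 (w is a primitive 85th root), while u^85 = (w^85)^261 = 1.
Geometric series: S = (1 - u^85)/(1 - u) = (1 - 1)/(1 - u) = 0

S = 0


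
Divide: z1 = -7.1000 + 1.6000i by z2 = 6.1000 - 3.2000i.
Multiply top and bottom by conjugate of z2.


Conjugate of z2 = 6.1000 + 3.2000i
Numerator: (-7.1000 + 1.6000i)(6.1000 + 3.2000i) = -48.4300 - 12.9600i
Denominator: 6.1^2 + (-3.2)^2 = 47.45
Result = (-48.4300 - 12.9600i)/47.45

-1.0207 - 0.2731i


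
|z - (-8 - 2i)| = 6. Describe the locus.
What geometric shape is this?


|z - z0| = r is a circle with center z0 and radius r.
Center = (-8, -2), radius = 6

Circle with center (-8, -2) and radius 6


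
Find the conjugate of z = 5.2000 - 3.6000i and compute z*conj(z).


z_bar = 5.2000 + 3.6000i
z*z_bar = 5.2^2 + (-3.6)^2 = 27.04 + 12.96 = 40

z_bar = 5.2000 + 3.6000i, z*z_bar = 40


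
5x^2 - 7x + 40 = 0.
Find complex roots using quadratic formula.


disc = (-7)^2 - 4*5*40 = 49 - 800 = -751
sqrt(|disc|) = sqrt(751) = 27.4044
Real part = 7/(2*5) = 0.7000
Imag part = 27.4044/(2*5) = 2.7404

0.7000 ± 2.7404i


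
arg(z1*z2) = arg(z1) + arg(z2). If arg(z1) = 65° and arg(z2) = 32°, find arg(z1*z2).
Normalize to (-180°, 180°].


arg(z1*z2) = 65° + 32° = 97°
Normalized to (-180°, 180°]: 97°

97°


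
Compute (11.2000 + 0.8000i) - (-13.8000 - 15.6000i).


Real: 11.2 + 13.8 = 25
Imag: 0.8 + 15.6 = 16.4

25.0000 + 16.4000i


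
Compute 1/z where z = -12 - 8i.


|z|^2 = 144+64 = 208
1/z = (-12 + 8i)/208

1/z = -0.0577 + 0.0385i


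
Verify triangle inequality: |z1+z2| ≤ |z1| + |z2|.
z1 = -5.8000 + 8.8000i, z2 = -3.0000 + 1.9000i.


|z1| = sqrt((-5.8)^2 + 8.8^2) = sqrt(111.08) = 10.5394
|z2| = sqrt((-3)^2 + 1.9^2) = sqrt(12.61) = 3.5511
z1+z2 = -8.8000 + 10.7000i
|z1+z2| = sqrt(191.93) = 13.8539
|z1|+|z2| = 10.5394 + 3.5511 = 14.0905

|z1+z2| = 13.8539 ≤ |z1|+|z2| = 14.0905 (verified)


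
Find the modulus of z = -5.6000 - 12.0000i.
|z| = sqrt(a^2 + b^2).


|z| = sqrt((-5.6)^2 + (-12)^2) = sqrt(31.36 + 144) = sqrt(175.36) = 13.2424

|z| = 13.2424


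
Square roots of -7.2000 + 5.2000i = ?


|z| = sqrt(51.84+27.04) = 8.8814
sqrt((|z|+a)/2) = sqrt((8.8814+(-7.2))/2) = sqrt(0.8407) = 0.9169
sqrt((|z|-a)/2) = sqrt((8.8814-(-7.2))/2) = sqrt(8.0407) = 2.8356

±(0.9169 + 2.8356i) i.e. 0.9169 + 2.8356i and -0.9169 - 2.8356i


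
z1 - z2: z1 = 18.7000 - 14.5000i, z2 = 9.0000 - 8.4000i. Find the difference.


Real: 18.7 - 9 = 9.7
Imag: -14.5 + 8.4 = -6.1

9.7000 - 6.1000i


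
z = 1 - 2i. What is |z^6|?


|z| = sqrt(1+4) = sqrt(5) = 2.2361
|z^6| = |z|^6 = (sqrt(5))^6 = 5^3 = 125

|z^6| = 125


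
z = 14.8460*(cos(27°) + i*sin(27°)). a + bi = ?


a = 14.8460*cos(27°) = 14.8460*0.89101 = 13.2279
b = 14.8460*sin(27°) = 14.8460*0.45399 = 6.7399

13.2279 + 6.7399i


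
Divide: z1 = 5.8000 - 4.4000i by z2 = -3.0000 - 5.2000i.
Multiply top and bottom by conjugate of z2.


Conjugate of z2 = -3.0000 + 5.2000i
Numerator: (5.8000 - 4.4000i)(-3.0000 + 5.2000i) = 5.4800 + 43.3600i
Denominator: (-3)^2 + (-5.2)^2 = 36.04
Result = (5.4800 + 43.3600i)/36.04

0.1521 + 1.2031i


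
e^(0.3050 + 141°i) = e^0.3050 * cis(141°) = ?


e^0.3050 = 1.35663
cos(141°) = -0.77715
sin(141°) = 0.62932
Real = 1.35663*(-0.77715) = -1.0543
Imag = 1.35663*0.62932 = 0.8538

-1.0543 + 0.8538i


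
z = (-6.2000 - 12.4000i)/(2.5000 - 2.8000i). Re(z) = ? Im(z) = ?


Multiply by conjugate: (-6.2000 - 12.4000i)(2.5000 + 2.8000i) / (2.5^2 + (-2.8)^2)
Numerator real = -6.2*2.5 - (12.4)*(-2.8) = 19.22
Numerator imag = -12.4*2.5 - (-6.2)*(-2.8) = -48.36
Denominator = 14.09
Re(z) = 19.22/14.09 = 1.3641
Im(z) = -48.36/14.09 = -3.4322

Re(z) = 1.3641, Im(z) = -3.4322


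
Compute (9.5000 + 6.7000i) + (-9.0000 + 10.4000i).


Real: 9.5 - 9 = 0.5
Imag: 6.7 + 10.4 = 17.1

0.5000 + 17.1000i


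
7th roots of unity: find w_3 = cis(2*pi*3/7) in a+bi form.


Angle = 360*3/7 = 154.2857°
a = cos(154.2857°) = -0.9010
b = sin(154.2857°) = 0.4339

-0.9010 + 0.4339i


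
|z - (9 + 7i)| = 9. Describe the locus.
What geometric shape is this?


|z - z0| = r is a circle with center z0 and radius r.
Center = (9, 7), radius = 9

Circle with center (9, 7) and radius 9


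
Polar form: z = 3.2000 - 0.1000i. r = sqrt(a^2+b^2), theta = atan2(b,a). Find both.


r = sqrt(10.24+0.01) = sqrt(10.25) = 3.2016
theta = atan2(-0.1, 3.2) = -1.7899 degrees

r = 3.2016, theta = -1.7899 degrees


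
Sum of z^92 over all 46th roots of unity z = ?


The roots are w_k = w^k with w = e^(2*pi*i/46), and (w^k)^92 = (w^92)^k.
So S = 1 + u + u^2 + ... + u^(45) with u = w^92.
92 = 2*46 + 0, so 92 is a multiple of 46 and u = (w^46)^2 = 1.
Every one of the 46 terms equals 1: S = 46

S = 46


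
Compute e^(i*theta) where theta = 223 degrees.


cos(223°) = -0.7314
sin(223°) = -0.6820

e^(i*223°) = -0.7314 - 0.6820i


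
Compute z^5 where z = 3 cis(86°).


r^5 = 3^5 = 243
n*theta = 5*86° = 430° = 70° (mod 360)
a = 243*cos(70°) = 83.1109
b = 243*sin(70°) = 228.3453

243 cis(70°) = 83.1109 + 228.3453i


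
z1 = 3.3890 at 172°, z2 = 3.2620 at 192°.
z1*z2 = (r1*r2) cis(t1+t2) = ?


r = 3.3890 * 3.2620 = 11.0549
theta = 172° + 192° = 364° = 4° (mod 360)

11.0549 cis(4°)


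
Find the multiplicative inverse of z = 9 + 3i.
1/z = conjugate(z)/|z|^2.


|z|^2 = 81+9 = 90
1/z = (9 - 3i)/90

1/z = 0.1000 - 0.0333i


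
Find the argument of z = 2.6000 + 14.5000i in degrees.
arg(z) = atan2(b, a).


Re = 2.6, Im = 14.5
arg = atan2(14.5, 2.6) = 79.8343 degrees

arg(z) = 79.8343 degrees


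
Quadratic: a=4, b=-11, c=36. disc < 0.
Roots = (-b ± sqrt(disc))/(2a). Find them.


disc = (-11)^2 - 4*4*36 = 121 - 576 = -455
sqrt(|disc|) = sqrt(455) = 21.3307
Real part = 11/(2*4) = 1.3750
Imag part = 21.3307/(2*4) = 2.6663

1.3750 ± 2.6663i


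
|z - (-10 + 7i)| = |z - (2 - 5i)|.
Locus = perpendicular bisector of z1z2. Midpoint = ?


Equal distances means the locus is the perpendicular bisector of z1 and z2.
Midpoint = ((-10+2)/2, (7+(-5))/2) = (-4.0000, 1.0000)

Perpendicular bisector through (-4.0000, 1.0000)


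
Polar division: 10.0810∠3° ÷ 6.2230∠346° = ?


r = 10.0810 / 6.2230 = 1.6200
theta = 3° - 346° = -343° = 17° (mod 360)

1.6200 cis(17°)


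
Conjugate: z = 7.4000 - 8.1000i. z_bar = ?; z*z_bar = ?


z_bar = 7.4000 + 8.1000i
z*z_bar = 7.4^2 + (-8.1)^2 = 54.76 + 65.61 = 120.37

z_bar = 7.4000 + 8.1000i, z*z_bar = 120.37


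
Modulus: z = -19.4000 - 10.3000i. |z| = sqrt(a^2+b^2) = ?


|z| = sqrt((-19.4)^2 + (-10.3)^2) = sqrt(376.36 + 106.09) = sqrt(482.45) = 21.9647

|z| = 21.9647


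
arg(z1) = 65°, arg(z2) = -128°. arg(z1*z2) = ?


arg(z1*z2) = 65° - 128° = -63°
Normalized to (-180°, 180°]: -63°

-63°


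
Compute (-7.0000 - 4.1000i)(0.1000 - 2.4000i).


Real = -7*0.1 - (-4.1)*(-2.4) = -0.7 - 9.84 = -10.54
Imag = -7*(-2.4) + 0.1*(-4.1) = 16.8 - (0.41) = 16.39

-10.5400 + 16.3900i


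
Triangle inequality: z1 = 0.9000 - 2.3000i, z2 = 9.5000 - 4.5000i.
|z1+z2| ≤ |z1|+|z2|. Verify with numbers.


|z1| = sqrt(0.9^2 + (-2.3)^2) = sqrt(6.1) = 2.4698
|z2| = sqrt(9.5^2 + (-4.5)^2) = sqrt(110.5) = 10.5119
z1+z2 = 10.4000 - 6.8000i
|z1+z2| = sqrt(154.4) = 12.4258
|z1|+|z2| = 2.4698 + 10.5119 = 12.9817

|z1+z2| = 12.4258 ≤ |z1|+|z2| = 12.9817 (verified)


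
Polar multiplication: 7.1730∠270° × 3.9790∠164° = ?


r = 7.1730 * 3.9790 = 28.5414
theta = 270° + 164° = 434° = 74° (mod 360)

28.5414 cis(74°)


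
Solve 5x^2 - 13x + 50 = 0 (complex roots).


disc = (-13)^2 - 4*5*50 = 169 - 1000 = -831
sqrt(|disc|) = sqrt(831) = 28.8271
Real part = 13/(2*5) = 1.3000
Imag part = 28.8271/(2*5) = 2.8827

1.3000 ± 2.8827i


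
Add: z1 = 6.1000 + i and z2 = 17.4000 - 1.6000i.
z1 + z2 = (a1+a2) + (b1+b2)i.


Real: 6.1 + 17.4 = 23.5
Imag: 1 - 1.6 = -0.6

23.5000 - 0.6000i


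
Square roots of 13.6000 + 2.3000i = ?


|z| = sqrt(184.96+5.29) = 13.7931
sqrt((|z|+a)/2) = sqrt((13.7931+13.6)/2) = sqrt(13.6966) = 3.7009
sqrt((|z|-a)/2) = sqrt((13.7931-13.6)/2) = sqrt(0.0966) = 0.3107

±(3.7009 + 0.3107i) i.e. 3.7009 + 0.3107i and -3.7009 - 0.3107i


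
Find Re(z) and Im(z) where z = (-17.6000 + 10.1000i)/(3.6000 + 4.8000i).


Multiply by conjugate: (-17.6000 + 10.1000i)(3.6000 - 4.8000i) / (3.6^2 + 4.8^2)
Numerator real = -17.6*3.6 + 10.1*4.8 = -14.88
Numerator imag = 10.1*3.6 - (-17.6)*4.8 = 120.84
Denominator = 36
Re(z) = -14.88/36 = -0.4133
Im(z) = 120.84/36 = 3.3567

Re(z) = -0.4133, Im(z) = 3.3567


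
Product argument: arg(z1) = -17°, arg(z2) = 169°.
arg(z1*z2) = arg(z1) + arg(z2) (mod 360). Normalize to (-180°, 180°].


arg(z1*z2) = -17° + 169° = 152°
Normalized to (-180°, 180°]: 152°

152°


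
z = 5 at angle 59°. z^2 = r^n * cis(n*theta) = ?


r^2 = 5^2 = 25
n*theta = 2*59° = 118° = 118° (mod 360)
a = 25*cos(118°) = -11.7368
b = 25*sin(118°) = 22.0737

25 cis(118°) = -11.7368 + 22.0737i


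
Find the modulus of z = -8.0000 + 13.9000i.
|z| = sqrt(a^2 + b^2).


|z| = sqrt((-8)^2 + 13.9^2) = sqrt(64 + 193.21) = sqrt(257.21) = 16.0378

|z| = 16.0378


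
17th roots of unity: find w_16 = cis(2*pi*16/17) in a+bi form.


Angle = 360*16/17 = 338.8235°
a = cos(338.8235°) = 0.9325
b = sin(338.8235°) = -0.3612

0.9325 - 0.3612i


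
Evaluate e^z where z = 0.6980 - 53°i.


e^0.6980 = 2.0097
cos(-53°) = 0.60182
sin(-53°) = -0.79864
Real = 2.0097*0.60182 = 1.2095
Imag = 2.0097*(-0.79864) = -1.6050

1.2095 - 1.6050i


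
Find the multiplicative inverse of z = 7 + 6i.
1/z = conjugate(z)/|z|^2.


|z|^2 = 49+36 = 85
1/z = (7 - 6i)/85

1/z = 0.0824 - 0.0706i


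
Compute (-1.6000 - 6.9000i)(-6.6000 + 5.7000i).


Real = -1.6*(-6.6) - (-6.9)*5.7 = 10.56 - (-39.33) = 49.89
Imag = -1.6*5.7 - (6.6)*(-6.9) = -9.12 + 45.54 = 36.42

49.8900 + 36.4200i


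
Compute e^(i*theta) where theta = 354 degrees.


cos(354°) = 0.9945
sin(354°) = -0.1045

e^(i*354°) = 0.9945 - 0.1045i


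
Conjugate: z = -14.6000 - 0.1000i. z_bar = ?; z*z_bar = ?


z_bar = -14.6000 + 0.1000i
z*z_bar = (-14.6)^2 + (-0.1)^2 = 213.16 + 0.01 = 213.17

z_bar = -14.6000 + 0.1000i, z*z_bar = 213.17


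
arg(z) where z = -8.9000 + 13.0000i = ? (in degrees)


Re = -8.9, Im = 13
arg = atan2(13, -8.9) = 124.3961 degrees

arg(z) = 124.3961 degrees


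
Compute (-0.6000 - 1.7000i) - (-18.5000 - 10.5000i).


Real: -0.6 + 18.5 = 17.9
Imag: -1.7 + 10.5 = 8.8

17.9000 + 8.8000i


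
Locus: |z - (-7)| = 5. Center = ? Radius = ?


|z - z0| = r is a circle with center z0 and radius r.
Center = (-7, 0), radius = 5

Circle with center (-7, 0) and radius 5


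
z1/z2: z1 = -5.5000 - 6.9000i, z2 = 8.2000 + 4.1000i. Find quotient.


Conjugate of z2 = 8.2000 - 4.1000i
Numerator: (-5.5000 - 6.9000i)(8.2000 - 4.1000i) = -73.3900 - 34.0300i
Denominator: 8.2^2 + 4.1^2 = 84.05
Result = (-73.3900 - 34.0300i)/84.05

-0.8732 - 0.4049i


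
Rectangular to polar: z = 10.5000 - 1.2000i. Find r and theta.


r = sqrt(110.25+1.44) = sqrt(111.69) = 10.5683
theta = atan2(-1.2, 10.5) = -6.5198 degrees

r = 10.5683, theta = -6.5198 degrees


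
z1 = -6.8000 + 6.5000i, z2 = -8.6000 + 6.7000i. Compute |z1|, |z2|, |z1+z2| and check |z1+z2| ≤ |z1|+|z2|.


|z1| = sqrt((-6.8)^2 + 6.5^2) = sqrt(88.49) = 9.4069
|z2| = sqrt((-8.6)^2 + 6.7^2) = sqrt(118.85) = 10.9018
z1+z2 = -15.4000 + 13.2000i
|z1+z2| = sqrt(411.4) = 20.2830
|z1|+|z2| = 9.4069 + 10.9018 = 20.3087

|z1+z2| = 20.2830 ≤ |z1|+|z2| = 20.3087 (verified)


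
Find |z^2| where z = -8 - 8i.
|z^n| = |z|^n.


|z| = sqrt(64+64) = sqrt(128) = 11.3137
|z^2| = |z|^2 = (sqrt(128))^2 = 128

|z^2| = 128


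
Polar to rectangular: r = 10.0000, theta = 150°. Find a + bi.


a = 10.0000*cos(150°) = 10.0000*(-0.86603) = -8.6603
b = 10.0000*sin(150°) = 10.0000*0.5 = 5.0000

-8.6603 + 5.0000i


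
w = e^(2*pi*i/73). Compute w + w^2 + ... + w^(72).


With w = e^(2*pi*i/73), all 73 of the 73th roots of unity w^0 = 1, w, ..., w^(72) sum to 0: 1 + w + ... + w^(72) = (1 - w^73)/(1 - w) = 0 since w^73 = 1, w ≠ 1.
Removing the root 1: w + w^2 + ... + w^(72) = 0 - 1 = -1

Sum = -1


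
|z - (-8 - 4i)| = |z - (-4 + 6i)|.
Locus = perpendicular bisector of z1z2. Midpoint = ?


Equal distances means the locus is the perpendicular bisector of z1 and z2.
Midpoint = ((-8+(-4))/2, (-4+6)/2) = (-6.0000, 1.0000)

Perpendicular bisector through (-6.0000, 1.0000)


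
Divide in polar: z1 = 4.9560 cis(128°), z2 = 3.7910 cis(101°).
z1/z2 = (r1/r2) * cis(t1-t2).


r = 4.9560 / 3.7910 = 1.3073
theta = 128° - 101° = 27° = 27° (mod 360)

1.3073 cis(27°)


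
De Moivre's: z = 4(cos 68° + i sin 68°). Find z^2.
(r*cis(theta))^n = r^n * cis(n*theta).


r^2 = 4^2 = 16
n*theta = 2*68° = 136° = 136° (mod 360)
a = 16*cos(136°) = -11.5094
b = 16*sin(136°) = 11.1145

16 cis(136°) = -11.5094 + 11.1145i


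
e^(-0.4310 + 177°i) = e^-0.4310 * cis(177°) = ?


e^-0.4310 = 0.6499
cos(177°) = -0.9986
sin(177°) = 0.0523
Real = 0.6499*(-0.9986) = -0.6490
Imag = 0.6499*0.0523 = 0.0340

-0.6490 + 0.0340i


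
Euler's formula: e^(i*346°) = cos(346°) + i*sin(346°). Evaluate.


cos(346°) = 0.9703
sin(346°) = -0.2419

e^(i*346°) = 0.9703 - 0.2419i


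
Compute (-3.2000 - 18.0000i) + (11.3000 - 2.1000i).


Real: -3.2 + 11.3 = 8.1
Imag: -18 - 2.1 = -20.1

8.1000 - 20.1000i


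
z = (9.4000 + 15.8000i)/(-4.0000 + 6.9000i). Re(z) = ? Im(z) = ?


Multiply by conjugate: (9.4000 + 15.8000i)(-4.0000 - 6.9000i) / ((-4)^2 + 6.9^2)
Numerator real = 9.4*(-4) + 15.8*6.9 = 71.42
Numerator imag = 15.8*(-4) - 9.4*6.9 = -128.06
Denominator = 63.61
Re(z) = 71.42/63.61 = 1.1228
Im(z) = -128.06/63.61 = -2.0132

Re(z) = 1.1228, Im(z) = -2.0132


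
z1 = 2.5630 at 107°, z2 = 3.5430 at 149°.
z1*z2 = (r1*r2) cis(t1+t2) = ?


r = 2.5630 * 3.5430 = 9.0807
theta = 107° + 149° = 256° = 256° (mod 360)

9.0807 cis(256°)


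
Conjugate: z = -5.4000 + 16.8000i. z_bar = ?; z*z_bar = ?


z_bar = -5.4000 - 16.8000i
z*z_bar = (-5.4)^2 + 16.8^2 = 29.16 + 282.24 = 311.4

z_bar = -5.4000 - 16.8000i, z*z_bar = 311.4


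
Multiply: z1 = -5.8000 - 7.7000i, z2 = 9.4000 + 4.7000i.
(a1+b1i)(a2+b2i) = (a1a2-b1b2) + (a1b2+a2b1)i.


Real = -5.8*9.4 - (-7.7)*4.7 = -54.52 - (-36.19) = -18.33
Imag = -5.8*4.7 + 9.4*(-7.7) = -27.26 - (72.38) = -99.64

-18.3300 - 99.6400i


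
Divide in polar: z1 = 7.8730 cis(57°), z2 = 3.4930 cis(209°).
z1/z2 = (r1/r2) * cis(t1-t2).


r = 7.8730 / 3.4930 = 2.2539
theta = 57° - 209° = -152° = 208° (mod 360)

2.2539 cis(208°)


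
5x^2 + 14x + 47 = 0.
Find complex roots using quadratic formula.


disc = 14^2 - 4*5*47 = 196 - 940 = -744
sqrt(|disc|) = sqrt(744) = 27.2764
Real part = -14/(2*5) = -1.4000
Imag part = 27.2764/(2*5) = 2.7276

-1.4000 ± 2.7276i


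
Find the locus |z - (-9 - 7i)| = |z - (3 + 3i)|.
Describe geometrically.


Equal distances means the locus is the perpendicular bisector of z1 and z2.
Midpoint = ((-9+3)/2, (-7+3)/2) = (-3.0000, -2.0000)

Perpendicular bisector through (-3.0000, -2.0000)


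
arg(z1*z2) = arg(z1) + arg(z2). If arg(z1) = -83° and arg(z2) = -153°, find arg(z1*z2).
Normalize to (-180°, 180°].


arg(z1*z2) = -83° - 153° = -236°
Normalized to (-180°, 180°]: 124°

124°


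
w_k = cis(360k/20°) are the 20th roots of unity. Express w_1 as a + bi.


Angle = 360*1/20 = 18°
a = cos(18°) = 0.9511
b = sin(18°) = 0.3090

0.9511 + 0.3090i


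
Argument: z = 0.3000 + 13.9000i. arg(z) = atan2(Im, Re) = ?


Re = 0.3, Im = 13.9
arg = atan2(13.9, 0.3) = 88.7636 degrees

arg(z) = 88.7636 degrees


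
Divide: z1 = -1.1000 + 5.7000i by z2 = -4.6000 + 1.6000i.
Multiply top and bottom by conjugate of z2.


Conjugate of z2 = -4.6000 - 1.6000i
Numerator: (-1.1000 + 5.7000i)(-4.6000 - 1.6000i) = 14.1800 - 24.4600i
Denominator: (-4.6)^2 + 1.6^2 = 23.72
Result = (14.1800 - 24.4600i)/23.72

0.5978 - 1.0312i


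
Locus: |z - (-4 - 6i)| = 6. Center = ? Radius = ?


|z - z0| = r is a circle with center z0 and radius r.
Center = (-4, -6), radius = 6

Circle with center (-4, -6) and radius 6


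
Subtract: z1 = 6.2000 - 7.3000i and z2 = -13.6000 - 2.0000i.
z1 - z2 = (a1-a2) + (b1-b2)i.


Real: 6.2 + 13.6 = 19.8
Imag: -7.3 + 2 = -5.3

19.8000 - 5.3000i


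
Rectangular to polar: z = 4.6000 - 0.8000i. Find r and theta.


r = sqrt(21.16+0.64) = sqrt(21.8) = 4.6690
theta = atan2(-0.8, 4.6) = -9.8658 degrees

r = 4.6690, theta = -9.8658 degrees


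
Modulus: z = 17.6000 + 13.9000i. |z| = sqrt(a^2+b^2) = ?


|z| = sqrt(17.6^2 + 13.9^2) = sqrt(309.76 + 193.21) = sqrt(502.97) = 22.4270

|z| = 22.4270


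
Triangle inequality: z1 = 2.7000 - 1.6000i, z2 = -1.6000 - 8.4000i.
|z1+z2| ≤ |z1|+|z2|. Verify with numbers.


|z1| = sqrt(2.7^2 + (-1.6)^2) = sqrt(9.85) = 3.1385
|z2| = sqrt((-1.6)^2 + (-8.4)^2) = sqrt(73.12) = 8.5510
z1+z2 = 1.1000 - 10.0000i
|z1+z2| = sqrt(101.21) = 10.0603
|z1|+|z2| = 3.1385 + 8.5510 = 11.6895

|z1+z2| = 10.0603 ≤ |z1|+|z2| = 11.6895 (verified)


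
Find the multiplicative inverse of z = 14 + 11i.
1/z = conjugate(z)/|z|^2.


|z|^2 = 196+121 = 317
1/z = (14 - 11i)/317

1/z = 0.0442 - 0.0347i


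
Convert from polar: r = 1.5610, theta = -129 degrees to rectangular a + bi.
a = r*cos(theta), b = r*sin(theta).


a = 1.5610*cos(-129°) = 1.5610*(-0.62932) = -0.9824
b = 1.5610*sin(-129°) = 1.5610*(-0.7771) = -1.2131

-0.9824 - 1.2131i


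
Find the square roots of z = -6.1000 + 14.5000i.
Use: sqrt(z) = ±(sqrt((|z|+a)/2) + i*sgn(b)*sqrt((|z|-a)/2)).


|z| = sqrt(37.21+210.25) = 15.7309
sqrt((|z|+a)/2) = sqrt((15.7309+(-6.1))/2) = sqrt(4.8154) = 2.1944
sqrt((|z|-a)/2) = sqrt((15.7309-(-6.1))/2) = sqrt(10.9154) = 3.3039

±(2.1944 + 3.3039i) i.e. 2.1944 + 3.3039i and -2.1944 - 3.3039i


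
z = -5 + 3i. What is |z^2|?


|z| = sqrt(25+9) = sqrt(34) = 5.8310
|z^2| = |z|^2 = (sqrt(34))^2 = 34

|z^2| = 34


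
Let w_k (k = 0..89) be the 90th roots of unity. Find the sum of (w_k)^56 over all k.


The roots are w_k = w^k with w = e^(2*pi*i/90), and (w^k)^56 = (w^56)^k.
So S = 1 + u + u^2 + ... + u^(89) with u = w^56.
56 = 0*90 + 56, so 56 is not a multiple of 90: u = w^56 ≠ 1 (w is a primitive 90th root), while u^90 = (w^90)^56 = 1.
Geometric series: S = (1 - u^90)/(1 - u) = (1 - 1)/(1 - u) = 0

S = 0


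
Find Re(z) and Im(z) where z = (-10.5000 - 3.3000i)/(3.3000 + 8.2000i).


Multiply by conjugate: (-10.5000 - 3.3000i)(3.3000 - 8.2000i) / (3.3^2 + 8.2^2)
Numerator real = -10.5*3.3 - (3.3)*8.2 = -61.71
Numerator imag = -3.3*3.3 - (-10.5)*8.2 = 75.21
Denominator = 78.13
Re(z) = -61.71/78.13 = -0.7898
Im(z) = 75.21/78.13 = 0.9626

Re(z) = -0.7898, Im(z) = 0.9626


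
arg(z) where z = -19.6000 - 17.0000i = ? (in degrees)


Re = -19.6, Im = -17
arg = atan2(-17, -19.6) = -139.0634 degrees

arg(z) = -139.0634 degrees


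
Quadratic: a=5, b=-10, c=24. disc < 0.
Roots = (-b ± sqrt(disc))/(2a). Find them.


disc = (-10)^2 - 4*5*24 = 100 - 480 = -380
sqrt(|disc|) = sqrt(380) = 19.4936
Real part = 10/(2*5) = 1.0000
Imag part = 19.4936/(2*5) = 1.9494

1.0000 ± 1.9494i


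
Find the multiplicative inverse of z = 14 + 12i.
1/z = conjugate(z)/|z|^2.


|z|^2 = 196+144 = 340
1/z = (14 - 12i)/340

1/z = 0.0412 - 0.0353i


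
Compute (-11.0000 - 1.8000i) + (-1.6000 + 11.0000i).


Real: -11 - 1.6 = -12.6
Imag: -1.8 + 11 = 9.2

-12.6000 + 9.2000i


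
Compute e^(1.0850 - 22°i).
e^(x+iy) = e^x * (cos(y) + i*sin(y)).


e^1.0850 = 2.9594
cos(-22°) = 0.92718
sin(-22°) = -0.3746
Real = 2.9594*0.92718 = 2.7439
Imag = 2.9594*(-0.3746) = -1.1086

2.7439 - 1.1086i


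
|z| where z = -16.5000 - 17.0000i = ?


|z| = sqrt((-16.5)^2 + (-17)^2) = sqrt(272.25 + 289) = sqrt(561.25) = 23.6907

|z| = 23.6907


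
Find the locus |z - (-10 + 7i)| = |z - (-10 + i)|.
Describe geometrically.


Equal distances means the locus is the perpendicular bisector of z1 and z2.
Midpoint = ((-10+(-10))/2, (7+1)/2) = (-10.0000, 4.0000)

Perpendicular bisector through (-10.0000, 4.0000)


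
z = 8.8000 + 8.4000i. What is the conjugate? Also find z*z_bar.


z_bar = 8.8000 - 8.4000i
z*z_bar = 8.8^2 + 8.4^2 = 77.44 + 70.56 = 148

z_bar = 8.8000 - 8.4000i, z*z_bar = 148


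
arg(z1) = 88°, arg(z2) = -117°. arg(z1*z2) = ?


arg(z1*z2) = 88° - 117° = -29°
Normalized to (-180°, 180°]: -29°

-29°


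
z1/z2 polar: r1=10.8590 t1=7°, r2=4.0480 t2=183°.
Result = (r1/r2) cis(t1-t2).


r = 10.8590 / 4.0480 = 2.6826
theta = 7° - 183° = -176° = 184° (mod 360)

2.6826 cis(184°)


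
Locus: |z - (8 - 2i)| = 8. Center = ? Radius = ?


|z - z0| = r is a circle with center z0 and radius r.
Center = (8, -2), radius = 8

Circle with center (8, -2) and radius 8


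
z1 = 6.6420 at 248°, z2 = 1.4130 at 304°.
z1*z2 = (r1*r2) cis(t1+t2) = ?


r = 6.6420 * 1.4130 = 9.3851
theta = 248° + 304° = 552° = 192° (mod 360)

9.3851 cis(192°)


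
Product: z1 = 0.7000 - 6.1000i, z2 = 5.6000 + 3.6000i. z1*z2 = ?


Real = 0.7*5.6 - (-6.1)*3.6 = 3.92 - (-21.96) = 25.88
Imag = 0.7*3.6 + 5.6*(-6.1) = 2.52 - (34.16) = -31.64

25.8800 - 31.6400i


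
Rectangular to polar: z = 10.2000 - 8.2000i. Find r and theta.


r = sqrt(104.04+67.24) = sqrt(171.28) = 13.0874
theta = atan2(-8.2, 10.2) = -38.7966 degrees

r = 13.0874, theta = -38.7966 degrees


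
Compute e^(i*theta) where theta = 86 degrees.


cos(86°) = 0.0698
sin(86°) = 0.9976

e^(i*86°) = 0.0698 + 0.9976i


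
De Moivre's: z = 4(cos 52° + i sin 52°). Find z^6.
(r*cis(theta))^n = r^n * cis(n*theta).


r^6 = 4^6 = 4096
n*theta = 6*52° = 312° = 312° (mod 360)
a = 4096*cos(312°) = 2740.7590
b = 4096*sin(312°) = -3043.9212

4096 cis(312°) = 2740.7590 - 3043.9212i


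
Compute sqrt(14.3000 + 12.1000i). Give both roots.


|z| = sqrt(204.49+146.41) = 18.7323
sqrt((|z|+a)/2) = sqrt((18.7323+14.3)/2) = sqrt(16.5162) = 4.0640
sqrt((|z|-a)/2) = sqrt((18.7323-14.3)/2) = sqrt(2.2162) = 1.4887

±(4.0640 + 1.4887i) i.e. 4.0640 + 1.4887i and -4.0640 - 1.4887i


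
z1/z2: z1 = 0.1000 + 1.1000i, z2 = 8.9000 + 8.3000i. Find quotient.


Conjugate of z2 = 8.9000 - 8.3000i
Numerator: (0.1000 + 1.1000i)(8.9000 - 8.3000i) = 10.0200 + 8.9600i
Denominator: 8.9^2 + 8.3^2 = 148.1
Result = (10.0200 + 8.9600i)/148.1

0.0677 + 0.0605i


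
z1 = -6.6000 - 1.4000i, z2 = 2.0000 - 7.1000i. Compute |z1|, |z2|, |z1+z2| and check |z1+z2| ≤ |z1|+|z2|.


|z1| = sqrt((-6.6)^2 + (-1.4)^2) = sqrt(45.52) = 6.7469
|z2| = sqrt(2^2 + (-7.1)^2) = sqrt(54.41) = 7.3763
z1+z2 = -4.6000 - 8.5000i
|z1+z2| = sqrt(93.41) = 9.6649
|z1|+|z2| = 6.7469 + 7.3763 = 14.1232

|z1+z2| = 9.6649 ≤ |z1|+|z2| = 14.1232 (verified)


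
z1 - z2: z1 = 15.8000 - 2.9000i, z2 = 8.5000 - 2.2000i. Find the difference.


Real: 15.8 - 8.5 = 7.3
Imag: -2.9 + 2.2 = -0.7

7.3000 - 0.7000i


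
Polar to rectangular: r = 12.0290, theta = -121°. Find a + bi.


a = 12.0290*cos(-121°) = 12.0290*(-0.51504) = -6.1954
b = 12.0290*sin(-121°) = 12.0290*(-0.85717) = -10.3109

-6.1954 - 10.3109i


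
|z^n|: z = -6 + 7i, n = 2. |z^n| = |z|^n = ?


|z| = sqrt(36+49) = sqrt(85) = 9.2195
|z^2| = |z|^2 = (sqrt(85))^2 = 85

|z^2| = 85


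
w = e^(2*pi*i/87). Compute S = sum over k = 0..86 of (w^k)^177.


The roots are w_k = w^k with w = e^(2*pi*i/87), and (w^k)^177 = (w^177)^k.
So S = 1 + u + u^2 + ... + u^(86) with u = w^177.
177 = 2*87 + 3, so 177 is not a multiple of 87: u = (w^87)^2 * w^3 = w^3 ≠ 1 (w is a primitive 87th root), while u^87 = (w^87)^177 = 1.
Geometric series: S = (1 - u^87)/(1 - u) = (1 - 1)/(1 - u) = 0

S = 0


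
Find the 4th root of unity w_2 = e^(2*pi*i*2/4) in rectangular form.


Angle = 360*2/4 = 180°
a = cos(180°) = -1.0000
b = sin(180°) = 0

-1.0000 + 0i


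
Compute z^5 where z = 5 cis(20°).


r^5 = 5^5 = 3125
n*theta = 5*20° = 100° = 100° (mod 360)
a = 3125*cos(100°) = -542.6506
b = 3125*sin(100°) = 3077.5242

3125 cis(100°) = -542.6506 + 3077.5242i


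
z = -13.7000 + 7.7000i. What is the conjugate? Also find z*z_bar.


z_bar = -13.7000 - 7.7000i
z*z_bar = (-13.7)^2 + 7.7^2 = 187.69 + 59.29 = 246.98

z_bar = -13.7000 - 7.7000i, z*z_bar = 246.98


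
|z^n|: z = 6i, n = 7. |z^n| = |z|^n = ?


|z| = sqrt(0+36) = sqrt(36) = 6
|z^7| = |z|^7 = 6^7 = 279936

|z^7| = 279936


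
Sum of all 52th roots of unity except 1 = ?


With w = e^(2*pi*i/52), all 52 of the 52th roots of unity w^0 = 1, w, ..., w^(51) sum to 0: 1 + w + ... + w^(51) = (1 - w^52)/(1 - w) = 0 since w^52 = 1, w ≠ 1.
Removing the root 1: w + w^2 + ... + w^(51) = 0 - 1 = -1

Sum = -1


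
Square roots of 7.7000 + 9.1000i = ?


|z| = sqrt(59.29+82.81) = 11.9206
sqrt((|z|+a)/2) = sqrt((11.9206+7.7)/2) = sqrt(9.8103) = 3.1321
sqrt((|z|-a)/2) = sqrt((11.9206-7.7)/2) = sqrt(2.1103) = 1.4527

±(3.1321 + 1.4527i) i.e. 3.1321 + 1.4527i and -3.1321 - 1.4527i


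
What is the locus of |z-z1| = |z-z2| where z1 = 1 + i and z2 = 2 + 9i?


Equal distances means the locus is the perpendicular bisector of z1 and z2.
Midpoint = ((1+2)/2, (1+9)/2) = (1.5000, 5.0000)

Perpendicular bisector through (1.5000, 5.0000)


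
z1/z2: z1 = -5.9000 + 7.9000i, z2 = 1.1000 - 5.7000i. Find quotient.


Conjugate of z2 = 1.1000 + 5.7000i
Numerator: (-5.9000 + 7.9000i)(1.1000 + 5.7000i) = -51.5200 - 24.9400i
Denominator: 1.1^2 + (-5.7)^2 = 33.7
Result = (-51.5200 - 24.9400i)/33.7

-1.5288 - 0.7401i


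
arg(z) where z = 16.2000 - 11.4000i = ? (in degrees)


Re = 16.2, Im = -11.4
arg = atan2(-11.4, 16.2) = -35.1342 degrees

arg(z) = -35.1342 degrees


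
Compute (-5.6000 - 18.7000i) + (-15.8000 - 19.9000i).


Real: -5.6 - 15.8 = -21.4
Imag: -18.7 - 19.9 = -38.6

-21.4000 - 38.6000i


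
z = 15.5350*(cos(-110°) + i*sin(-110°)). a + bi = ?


a = 15.5350*cos(-110°) = 15.5350*(-0.34202) = -5.3133
b = 15.5350*sin(-110°) = 15.5350*(-0.93969) = -14.5981

-5.3133 - 14.5981i


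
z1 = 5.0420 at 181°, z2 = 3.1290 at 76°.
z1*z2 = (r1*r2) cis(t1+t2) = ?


r = 5.0420 * 3.1290 = 15.7764
theta = 181° + 76° = 257° = 257° (mod 360)

15.7764 cis(257°)


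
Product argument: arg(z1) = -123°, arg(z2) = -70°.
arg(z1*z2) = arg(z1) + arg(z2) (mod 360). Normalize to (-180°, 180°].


arg(z1*z2) = -123° - 70° = -193°
Normalized to (-180°, 180°]: 167°

167°


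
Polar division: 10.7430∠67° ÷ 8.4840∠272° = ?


r = 10.7430 / 8.4840 = 1.2663
theta = 67° - 272° = -205° = 155° (mod 360)

1.2663 cis(155°)


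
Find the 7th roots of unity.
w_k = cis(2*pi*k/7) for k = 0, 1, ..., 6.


The 7th roots of unity are cis(360k/7°) for k=0..6
Angle step = 360/7 = 51.4286°
Primitive root: cis(51.4286°)
Primitive root = 0.6235 + 0.7818i

7 roots at angles: 0°, 51.4286°, 102.8571°, 154.2857°, 205.7143°, 257.1429°, 308.5714°


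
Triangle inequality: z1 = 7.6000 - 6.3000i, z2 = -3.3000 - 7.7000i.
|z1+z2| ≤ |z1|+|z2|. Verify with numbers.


|z1| = sqrt(7.6^2 + (-6.3)^2) = sqrt(97.45) = 9.8717
|z2| = sqrt((-3.3)^2 + (-7.7)^2) = sqrt(70.18) = 8.3774
z1+z2 = 4.3000 - 14.0000i
|z1+z2| = sqrt(214.49) = 14.6455
|z1|+|z2| = 9.8717 + 8.3774 = 18.2491

|z1+z2| = 14.6455 ≤ |z1|+|z2| = 18.2491 (verified)


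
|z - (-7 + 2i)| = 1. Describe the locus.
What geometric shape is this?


|z - z0| = r is a circle with center z0 and radius r.
Center = (-7, 2), radius = 1

Circle with center (-7, 2) and radius 1


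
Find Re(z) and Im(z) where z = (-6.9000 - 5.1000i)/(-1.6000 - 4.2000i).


Multiply by conjugate: (-6.9000 - 5.1000i)(-1.6000 + 4.2000i) / ((-1.6)^2 + (-4.2)^2)
Numerator real = -6.9*(-1.6) - (5.1)*(-4.2) = 32.46
Numerator imag = -5.1*(-1.6) - (-6.9)*(-4.2) = -20.82
Denominator = 20.2
Re(z) = 32.46/20.2 = 1.6069
Im(z) = -20.82/20.2 = -1.0307

Re(z) = 1.6069, Im(z) = -1.0307


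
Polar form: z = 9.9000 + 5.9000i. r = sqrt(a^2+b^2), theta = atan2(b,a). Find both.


r = sqrt(98.01+34.81) = sqrt(132.82) = 11.5248
theta = atan2(5.9, 9.9) = 30.7932 degrees

r = 11.5248, theta = 30.7932 degrees


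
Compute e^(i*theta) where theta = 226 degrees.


cos(226°) = -0.6947
sin(226°) = -0.7193

e^(i*226°) = -0.6947 - 0.7193i


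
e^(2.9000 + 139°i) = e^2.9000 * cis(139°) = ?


e^2.9000 = 18.1741
cos(139°) = -0.75471
sin(139°) = 0.65606
Real = 18.1741*(-0.75471) = -13.7162
Imag = 18.1741*0.65606 = 11.9233

-13.7162 + 11.9233i


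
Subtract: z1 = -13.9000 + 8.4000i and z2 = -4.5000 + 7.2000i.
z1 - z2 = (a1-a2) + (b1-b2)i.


Real: -13.9 + 4.5 = -9.4
Imag: 8.4 - 7.2 = 1.2

-9.4000 + 1.2000i


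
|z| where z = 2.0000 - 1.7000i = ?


|z| = sqrt(2^2 + (-1.7)^2) = sqrt(4 + 2.89) = sqrt(6.89) = 2.6249

|z| = 2.6249


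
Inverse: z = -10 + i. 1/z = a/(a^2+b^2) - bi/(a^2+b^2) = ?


|z|^2 = 100+1 = 101
1/z = (-10 - 1i)/101

1/z = -0.0990 - 0.0099i


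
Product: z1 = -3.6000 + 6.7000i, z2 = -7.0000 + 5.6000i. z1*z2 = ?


Real = -3.6*(-7) - 6.7*5.6 = 25.2 - 37.52 = -12.32
Imag = -3.6*5.6 - (7)*6.7 = -20.16 - (46.9) = -67.06

-12.3200 - 67.0600i


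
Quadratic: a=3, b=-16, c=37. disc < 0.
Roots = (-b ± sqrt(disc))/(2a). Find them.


disc = (-16)^2 - 4*3*37 = 256 - 444 = -188
sqrt(|disc|) = sqrt(188) = 13.7113
Real part = 16/(2*3) = 2.6667
Imag part = 13.7113/(2*3) = 2.2852

2.6667 ± 2.2852i


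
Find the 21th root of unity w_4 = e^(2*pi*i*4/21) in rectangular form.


Angle = 360*4/21 = 68.5714°
a = cos(68.5714°) = 0.3653
b = sin(68.5714°) = 0.9309

0.3653 + 0.9309i


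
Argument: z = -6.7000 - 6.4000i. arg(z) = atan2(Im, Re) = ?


Re = -6.7, Im = -6.4
arg = atan2(-6.4, -6.7) = -136.3119 degrees

arg(z) = -136.3119 degrees


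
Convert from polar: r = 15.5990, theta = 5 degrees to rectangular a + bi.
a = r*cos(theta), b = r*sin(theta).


a = 15.5990*cos(5°) = 15.5990*0.99619 = 15.5396
b = 15.5990*sin(5°) = 15.5990*0.087156 = 1.3595

15.5396 + 1.3595i


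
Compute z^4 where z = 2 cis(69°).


r^4 = 2^4 = 16
n*theta = 4*69° = 276° = 276° (mod 360)
a = 16*cos(276°) = 1.6725
b = 16*sin(276°) = -15.9124

16 cis(276°) = 1.6725 - 15.9124i


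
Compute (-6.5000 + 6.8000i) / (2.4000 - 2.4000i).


Conjugate of z2 = 2.4000 + 2.4000i
Numerator: (-6.5000 + 6.8000i)(2.4000 + 2.4000i) = -31.9200 + 0.7200i
Denominator: 2.4^2 + (-2.4)^2 = 11.52
Result = (-31.9200 + 0.7200i)/11.52

-2.7708 + 0.0625i
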